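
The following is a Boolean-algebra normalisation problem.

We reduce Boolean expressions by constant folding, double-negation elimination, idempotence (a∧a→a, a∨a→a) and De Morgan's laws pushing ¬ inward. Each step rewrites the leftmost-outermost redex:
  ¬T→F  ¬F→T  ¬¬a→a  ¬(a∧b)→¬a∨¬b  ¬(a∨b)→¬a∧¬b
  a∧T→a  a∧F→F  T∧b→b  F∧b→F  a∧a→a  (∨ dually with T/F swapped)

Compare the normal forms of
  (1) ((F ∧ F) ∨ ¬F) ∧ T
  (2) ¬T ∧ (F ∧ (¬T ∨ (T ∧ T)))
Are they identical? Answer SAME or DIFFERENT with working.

Term A:
  start: ((F ∧ F) ∨ ¬F) ∧ T
  step 1: (F ∧ F) ∨ ¬F
  step 2: F ∨ ¬F
  step 3: ¬F
  step 4: T

Term B:
  start: ¬T ∧ (F ∧ (¬T ∨ (T ∧ T)))
  step 1: F ∧ (F ∧ (¬T ∨ (T ∧ T)))
  step 2: F

Answer: DIFFERENT — A ⇓ T, B ⇓ F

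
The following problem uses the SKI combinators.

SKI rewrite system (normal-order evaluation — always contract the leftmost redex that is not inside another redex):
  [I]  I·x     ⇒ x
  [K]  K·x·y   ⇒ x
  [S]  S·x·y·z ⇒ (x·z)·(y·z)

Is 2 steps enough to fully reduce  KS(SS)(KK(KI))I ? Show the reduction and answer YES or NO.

  start: KS(SS)(KK(KI))I
  step 1: S(KK(KI))I
  step 2: SKI

Answer: YES — reaches normal form SKI in 2 ≤ 2 steps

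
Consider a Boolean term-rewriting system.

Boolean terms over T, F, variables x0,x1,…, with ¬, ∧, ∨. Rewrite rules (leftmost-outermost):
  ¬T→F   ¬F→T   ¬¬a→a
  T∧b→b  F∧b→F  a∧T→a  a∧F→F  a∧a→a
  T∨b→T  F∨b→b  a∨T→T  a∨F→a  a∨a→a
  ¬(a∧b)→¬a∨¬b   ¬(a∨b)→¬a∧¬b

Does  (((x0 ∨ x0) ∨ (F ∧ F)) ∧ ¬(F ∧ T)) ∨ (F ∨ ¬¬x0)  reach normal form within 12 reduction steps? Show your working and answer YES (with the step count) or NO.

Answer: YES — reaches normal form x0 in 10 ≤ 12 steps

Working:
  start: (((x0 ∨ x0) ∨ (F ∧ F)) ∧ ¬(F ∧ T)) ∨ (F ∨ ¬¬x0)
  [1] ((x0 ∨ (F ∧ F)) ∧ ¬(F ∧ T)) ∨ (F ∨ ¬¬x0)
  [2] ((x0 ∨ F) ∧ ¬(F ∧ T)) ∨ (F ∨ ¬¬x0)
  [3] (x0 ∧ ¬(F ∧ T)) ∨ (F ∨ ¬¬x0)
  [4] (x0 ∧ (¬F ∨ ¬T)) ∨ (F ∨ ¬¬x0)
  [5] (x0 ∧ (T ∨ ¬T)) ∨ (F ∨ ¬¬x0)
  [6] (x0 ∧ T) ∨ (F ∨ ¬¬x0)
  [7] x0 ∨ (F ∨ ¬¬x0)
  [8] x0 ∨ ¬¬x0
  [9] x0 ∨ x0
  [10] x0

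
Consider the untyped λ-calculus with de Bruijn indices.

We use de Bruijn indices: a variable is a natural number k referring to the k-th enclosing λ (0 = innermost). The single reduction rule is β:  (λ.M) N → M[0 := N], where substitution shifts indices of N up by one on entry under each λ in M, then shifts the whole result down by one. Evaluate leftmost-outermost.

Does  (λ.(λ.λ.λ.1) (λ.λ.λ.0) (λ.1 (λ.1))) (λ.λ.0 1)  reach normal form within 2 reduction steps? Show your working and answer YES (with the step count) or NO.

Answer: NO — after 2 steps the term is (λ.λ.1) (λ.(λ.λ.0 1) (λ.1)), not yet normal

Reduction:
  start: (λ.(λ.λ.λ.1) (λ.λ.λ.0) (λ.1 (λ.1))) (λ.λ.0 1)
  [1] (λ.λ.λ.1) (λ.λ.λ.0) (λ.(λ.λ.0 1) (λ.1))
  [2] (λ.λ.1) (λ.(λ.λ.0 1) (λ.1))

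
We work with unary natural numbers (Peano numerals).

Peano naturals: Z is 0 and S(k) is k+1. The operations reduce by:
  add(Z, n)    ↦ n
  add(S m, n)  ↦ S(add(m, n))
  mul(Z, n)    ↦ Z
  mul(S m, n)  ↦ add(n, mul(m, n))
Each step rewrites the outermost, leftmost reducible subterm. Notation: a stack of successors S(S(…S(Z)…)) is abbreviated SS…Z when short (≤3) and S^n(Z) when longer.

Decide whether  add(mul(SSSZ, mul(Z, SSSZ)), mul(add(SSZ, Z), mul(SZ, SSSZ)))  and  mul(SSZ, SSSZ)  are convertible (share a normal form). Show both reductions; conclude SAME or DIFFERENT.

Answer: SAME — A ⇓ S^6(Z), B ⇓ S^6(Z)

Working:
Term A:
  start: add(mul(SSSZ, mul(Z, SSSZ)), mul(add(SSZ, Z), mul(SZ, SSSZ)))
  step 1: add(add(mul(Z, SSSZ), mul(SSZ, mul(Z, SSSZ))), mul(add(SSZ, Z), mul(SZ, SSSZ)))
  step 2: add(add(Z, mul(SSZ, mul(Z, SSSZ))), mul(add(SSZ, Z), mul(SZ, SSSZ)))
  step 3: add(mul(SSZ, mul(Z, SSSZ)), mul(add(SSZ, Z), mul(SZ, SSSZ)))
  step 4: add(add(mul(Z, SSSZ), mul(SZ, mul(Z, SSSZ))), mul(add(SSZ, Z), mul(SZ, SSSZ)))
  step 5: add(add(Z, mul(SZ, mul(Z, SSSZ))), mul(add(SSZ, Z), mul(SZ, SSSZ)))
  step 6: add(mul(SZ, mul(Z, SSSZ)), mul(add(SSZ, Z), mul(SZ, SSSZ)))
  step 7: add(add(mul(Z, SSSZ), mul(Z, mul(Z, SSSZ))), mul(add(SSZ, Z), mul(SZ, SSSZ)))
  step 8: add(add(Z, mul(Z, mul(Z, SSSZ))), mul(add(SSZ, Z), mul(SZ, SSSZ)))
  step 9: add(mul(Z, mul(Z, SSSZ)), mul(add(SSZ, Z), mul(SZ, SSSZ)))
  step 10: add(Z, mul(add(SSZ, Z), mul(SZ, SSSZ)))
  step 11: mul(add(SSZ, Z), mul(SZ, SSSZ))
  step 12: mul(S(add(SZ, Z)), mul(SZ, SSSZ))
  step 13: add(mul(SZ, SSSZ), mul(add(SZ, Z), mul(SZ, SSSZ)))
  step 14: add(add(SSSZ, mul(Z, SSSZ)), mul(add(SZ, Z), mul(SZ, SSSZ)))
  step 15: add(S(add(SSZ, mul(Z, SSSZ))), mul(add(SZ, Z), mul(SZ, SSSZ)))
  step 16: S(add(add(SSZ, mul(Z, SSSZ)), mul(add(SZ, Z), mul(SZ, SSSZ))))
  step 17: S(add(S(add(SZ, mul(Z, SSSZ))), mul(add(SZ, Z), mul(SZ, SSSZ))))
  step 18: S(S(add(add(SZ, mul(Z, SSSZ)), mul(add(SZ, Z), mul(SZ, SSSZ)))))
  step 19: S(S(add(S(add(Z, mul(Z, SSSZ))), mul(add(SZ, Z), mul(SZ, SSSZ)))))
  step 20: S(S(S(add(add(Z, mul(Z, SSSZ)), mul(add(SZ, Z), mul(SZ, SSSZ))))))
  step 21: S(S(S(add(mul(Z, SSSZ), mul(add(SZ, Z), mul(SZ, SSSZ))))))
  step 22: S(S(S(add(Z, mul(add(SZ, Z), mul(SZ, SSSZ))))))
  step 23: S(S(S(mul(add(SZ, Z), mul(SZ, SSSZ)))))
  step 24: S(S(S(mul(S(add(Z, Z)), mul(SZ, SSSZ)))))
  step 25: S(S(S(add(mul(SZ, SSSZ), mul(add(Z, Z), mul(SZ, SSSZ))))))
  step 26: S(S(S(add(add(SSSZ, mul(Z, SSSZ)), mul(add(Z, Z), mul(SZ, SSSZ))))))
  step 27: S(S(S(add(S(add(SSZ, mul(Z, SSSZ))), mul(add(Z, Z), mul(SZ, SSSZ))))))
  step 28: S(S(S(S(add(add(SSZ, mul(Z, SSSZ)), mul(add(Z, Z), mul(SZ, SSSZ)))))))
  step 29: S(S(S(S(add(S(add(SZ, mul(Z, SSSZ))), mul(add(Z, Z), mul(SZ, SSSZ)))))))
  step 30: S(S(S(S(S(add(add(SZ, mul(Z, SSSZ)), mul(add(Z, Z), mul(SZ, SSSZ))))))))
  step 31: S(S(S(S(S(add(S(add(Z, mul(Z, SSSZ))), mul(add(Z, Z), mul(SZ, SSSZ))))))))
  step 32: S(S(S(S(S(S(add(add(Z, mul(Z, SSSZ)), mul(add(Z, Z), mul(SZ, SSSZ)))))))))
  step 33: S(S(S(S(S(S(add(mul(Z, SSSZ), mul(add(Z, Z), mul(SZ, SSSZ)))))))))
  step 34: S(S(S(S(S(S(add(Z, mul(add(Z, Z), mul(SZ, SSSZ)))))))))
  step 35: S(S(S(S(S(S(mul(add(Z, Z), mul(SZ, SSSZ))))))))
  step 36: S(S(S(S(S(S(mul(Z, mul(SZ, SSSZ))))))))
  step 37: S^6(Z)

Term B:
  start: mul(SSZ, SSSZ)
  step 1: add(SSSZ, mul(SZ, SSSZ))
  step 2: S(add(SSZ, mul(SZ, SSSZ)))
  step 3: S(S(add(SZ, mul(SZ, SSSZ))))
  step 4: S(S(S(add(Z, mul(SZ, SSSZ)))))
  step 5: S(S(S(mul(SZ, SSSZ))))
  step 6: S(S(S(add(SSSZ, mul(Z, SSSZ)))))
  step 7: S(S(S(S(add(SSZ, mul(Z, SSSZ))))))
  step 8: S(S(S(S(S(add(SZ, mul(Z, SSSZ)))))))
  step 9: S(S(S(S(S(S(add(Z, mul(Z, SSSZ))))))))
  step 10: S(S(S(S(S(S(mul(Z, SSSZ)))))))
  step 11: S^6(Z)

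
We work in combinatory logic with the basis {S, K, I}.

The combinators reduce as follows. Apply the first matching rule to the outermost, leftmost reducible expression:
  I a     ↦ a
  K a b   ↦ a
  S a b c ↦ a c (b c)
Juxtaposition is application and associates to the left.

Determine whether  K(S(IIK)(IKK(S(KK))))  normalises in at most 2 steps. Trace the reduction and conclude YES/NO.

Answer: NO — after 2 steps the term is K(SK(IKK(S(KK)))), not yet normal

Derivation:
  start: K(S(IIK)(IKK(S(KK))))
  step 1: K(S(IK)(IKK(S(KK))))
  step 2: K(SK(IKK(S(KK))))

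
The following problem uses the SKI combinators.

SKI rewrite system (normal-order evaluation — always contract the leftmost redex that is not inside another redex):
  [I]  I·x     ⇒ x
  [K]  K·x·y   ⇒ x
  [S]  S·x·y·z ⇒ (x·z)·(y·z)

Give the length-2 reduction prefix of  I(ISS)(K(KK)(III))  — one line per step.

  start: I(ISS)(K(KK)(III))
  step 1: ISS(K(KK)(III))
  step 2: SS(K(KK)(III))

Answer: after 2 steps: SS(K(KK)(III))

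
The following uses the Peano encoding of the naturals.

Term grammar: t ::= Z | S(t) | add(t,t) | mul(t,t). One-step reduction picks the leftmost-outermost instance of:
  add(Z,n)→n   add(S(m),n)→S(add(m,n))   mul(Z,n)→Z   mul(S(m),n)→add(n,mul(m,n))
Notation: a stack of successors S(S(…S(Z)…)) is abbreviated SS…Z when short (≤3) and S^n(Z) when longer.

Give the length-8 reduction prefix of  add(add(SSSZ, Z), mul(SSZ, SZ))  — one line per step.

  start: add(add(SSSZ, Z), mul(SSZ, SZ))
  →1  add(S(add(SSZ, Z)), mul(SSZ, SZ))
  →2  S(add(add(SSZ, Z), mul(SSZ, SZ)))
  →3  S(add(S(add(SZ, Z)), mul(SSZ, SZ)))
  →4  S(S(add(add(SZ, Z), mul(SSZ, SZ))))
  →5  S(S(add(S(add(Z, Z)), mul(SSZ, SZ))))
  →6  S(S(S(add(add(Z, Z), mul(SSZ, SZ)))))
  →7  S(S(S(add(Z, mul(SSZ, SZ)))))
  →8  S(S(S(mul(SSZ, SZ))))

Answer: after 8 steps: S(S(S(mul(SSZ, SZ))))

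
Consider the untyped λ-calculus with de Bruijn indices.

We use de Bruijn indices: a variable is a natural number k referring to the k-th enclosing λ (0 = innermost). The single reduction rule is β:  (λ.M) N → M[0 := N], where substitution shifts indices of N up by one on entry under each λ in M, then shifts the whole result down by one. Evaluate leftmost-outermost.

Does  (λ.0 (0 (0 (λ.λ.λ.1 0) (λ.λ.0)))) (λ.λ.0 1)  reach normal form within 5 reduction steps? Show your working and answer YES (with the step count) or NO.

  start: (λ.0 (0 (0 (λ.λ.λ.1 0) (λ.λ.0)))) (λ.λ.0 1)
  step 1: (λ.λ.0 1) ((λ.λ.0 1) ((λ.λ.0 1) (λ.λ.λ.1 0) (λ.λ.0)))
  step 2: λ.0 ((λ.λ.0 1) ((λ.λ.0 1) (λ.λ.λ.1 0) (λ.λ.0)))
  step 3: λ.0 (λ.0 ((λ.λ.0 1) (λ.λ.λ.1 0) (λ.λ.0)))
  step 4: λ.0 (λ.0 ((λ.0 (λ.λ.λ.1 0)) (λ.λ.0)))
  step 5: λ.0 (λ.0 ((λ.λ.0) (λ.λ.λ.1 0)))

Answer: NO — after 5 steps the term is λ.0 (λ.0 ((λ.λ.0) (λ.λ.λ.1 0))), not yet normal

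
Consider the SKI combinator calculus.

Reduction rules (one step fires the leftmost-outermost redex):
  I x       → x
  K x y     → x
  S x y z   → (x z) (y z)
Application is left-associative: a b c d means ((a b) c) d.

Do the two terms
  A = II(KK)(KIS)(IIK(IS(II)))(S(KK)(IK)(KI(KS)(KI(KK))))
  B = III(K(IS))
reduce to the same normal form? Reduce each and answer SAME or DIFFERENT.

Term A:
  start: II(KK)(KIS)(IIK(IS(II)))(S(KK)(IK)(KI(KS)(KI(KK))))
  step 1: I(KK)(KIS)(IIK(IS(II)))(S(KK)(IK)(KI(KS)(KI(KK))))
  step 2: KK(KIS)(IIK(IS(II)))(S(KK)(IK)(KI(KS)(KI(KK))))
  step 3: K(IIK(IS(II)))(S(KK)(IK)(KI(KS)(KI(KK))))
  step 4: IIK(IS(II))
  step 5: IK(IS(II))
  step 6: K(IS(II))
  step 7: K(S(II))
  step 8: K(SI)

Term B:
  start: III(K(IS))
  step 1: II(K(IS))
  step 2: I(K(IS))
  step 3: K(IS)
  step 4: KS

Answer: DIFFERENT — A ⇓ K(SI), B ⇓ KS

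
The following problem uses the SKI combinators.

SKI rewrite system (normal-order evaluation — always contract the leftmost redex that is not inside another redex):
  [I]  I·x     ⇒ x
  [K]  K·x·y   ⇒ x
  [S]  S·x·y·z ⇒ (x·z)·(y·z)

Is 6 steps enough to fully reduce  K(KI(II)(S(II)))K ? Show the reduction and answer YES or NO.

  start: K(KI(II)(S(II)))K
  [1] KI(II)(S(II))
  [2] I(S(II))
  [3] S(II)
  [4] SI

Answer: YES — reaches normal form SI in 4 ≤ 6 steps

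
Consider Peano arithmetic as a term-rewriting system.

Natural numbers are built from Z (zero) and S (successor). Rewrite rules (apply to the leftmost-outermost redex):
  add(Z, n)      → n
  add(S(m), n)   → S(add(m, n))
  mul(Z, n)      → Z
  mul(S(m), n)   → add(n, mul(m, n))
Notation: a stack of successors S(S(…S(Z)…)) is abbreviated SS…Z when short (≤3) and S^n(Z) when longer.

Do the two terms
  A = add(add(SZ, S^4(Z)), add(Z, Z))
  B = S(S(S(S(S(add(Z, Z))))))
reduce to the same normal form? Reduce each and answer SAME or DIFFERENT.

Term A:
  start: add(add(SZ, S^4(Z)), add(Z, Z))
  step 1: add(S(add(Z, S^4(Z))), add(Z, Z))
  step 2: S(add(add(Z, S^4(Z)), add(Z, Z)))
  step 3: S(add(S^4(Z), add(Z, Z)))
  step 4: S(S(add(SSSZ, add(Z, Z))))
  step 5: S(S(S(add(SSZ, add(Z, Z)))))
  step 6: S(S(S(S(add(SZ, add(Z, Z))))))
  step 7: S(S(S(S(S(add(Z, add(Z, Z)))))))
  step 8: S(S(S(S(S(add(Z, Z))))))
  step 9: S^5(Z)

Term B:
  start: S(S(S(S(S(add(Z, Z))))))
  step 1: S^5(Z)

Answer: SAME — A ⇓ S^5(Z), B ⇓ S^5(Z)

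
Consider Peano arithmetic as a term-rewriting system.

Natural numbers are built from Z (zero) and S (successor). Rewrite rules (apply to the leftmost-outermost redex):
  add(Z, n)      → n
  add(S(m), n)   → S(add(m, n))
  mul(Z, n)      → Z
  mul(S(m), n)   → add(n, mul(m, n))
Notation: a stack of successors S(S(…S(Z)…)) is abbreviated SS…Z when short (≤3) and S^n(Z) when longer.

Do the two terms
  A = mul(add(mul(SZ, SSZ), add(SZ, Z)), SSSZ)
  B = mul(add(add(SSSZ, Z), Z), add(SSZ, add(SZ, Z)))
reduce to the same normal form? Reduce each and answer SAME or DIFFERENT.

Term A:
  start: mul(add(mul(SZ, SSZ), add(SZ, Z)), SSSZ)
  [1] mul(add(add(SSZ, mul(Z, SSZ)), add(SZ, Z)), SSSZ)
  [2] mul(add(S(add(SZ, mul(Z, SSZ))), add(SZ, Z)), SSSZ)
  [3] mul(S(add(add(SZ, mul(Z, SSZ)), add(SZ, Z))), SSSZ)
  [4] add(SSSZ, mul(add(add(SZ, mul(Z, SSZ)), add(SZ, Z)), SSSZ))
  [5] S(add(SSZ, mul(add(add(SZ, mul(Z, SSZ)), add(SZ, Z)), SSSZ)))
  [6] S(S(add(SZ, mul(add(add(SZ, mul(Z, SSZ)), add(SZ, Z)), SSSZ))))
  [7] S(S(S(add(Z, mul(add(add(SZ, mul(Z, SSZ)), add(SZ, Z)), SSSZ)))))
  [8] S(S(S(mul(add(add(SZ, mul(Z, SSZ)), add(SZ, Z)), SSSZ))))
  [9] S(S(S(mul(add(S(add(Z, mul(Z, SSZ))), add(SZ, Z)), SSSZ))))
  [10] S(S(S(mul(S(add(add(Z, mul(Z, SSZ)), add(SZ, Z))), SSSZ))))
  [11] S(S(S(add(SSSZ, mul(add(add(Z, mul(Z, SSZ)), add(SZ, Z)), SSSZ)))))
  [12] S(S(S(S(add(SSZ, mul(add(add(Z, mul(Z, SSZ)), add(SZ, Z)), SSSZ))))))
  [13] S(S(S(S(S(add(SZ, mul(add(add(Z, mul(Z, SSZ)), add(SZ, Z)), SSSZ)))))))
  [14] S(S(S(S(S(S(add(Z, mul(add(add(Z, mul(Z, SSZ)), add(SZ, Z)), SSSZ))))))))
  [15] S(S(S(S(S(S(mul(add(add(Z, mul(Z, SSZ)), add(SZ, Z)), SSSZ)))))))
  [16] S(S(S(S(S(S(mul(add(mul(Z, SSZ), add(SZ, Z)), SSSZ)))))))
  [17] S(S(S(S(S(S(mul(add(Z, add(SZ, Z)), SSSZ)))))))
  [18] S(S(S(S(S(S(mul(add(SZ, Z), SSSZ)))))))
  [19] S(S(S(S(S(S(mul(S(add(Z, Z)), SSSZ)))))))
  [20] S(S(S(S(S(S(add(SSSZ, mul(add(Z, Z), SSSZ))))))))
  [21] S(S(S(S(S(S(S(add(SSZ, mul(add(Z, Z), SSSZ)))))))))
  [22] S(S(S(S(S(S(S(S(add(SZ, mul(add(Z, Z), SSSZ))))))))))
  [23] S(S(S(S(S(S(S(S(S(add(Z, mul(add(Z, Z), SSSZ)))))))))))
  [24] S(S(S(S(S(S(S(S(S(mul(add(Z, Z), SSSZ))))))))))
  [25] S(S(S(S(S(S(S(S(S(mul(Z, SSSZ))))))))))
  [26] S^9(Z)

Term B:
  start: mul(add(add(SSSZ, Z), Z), add(SSZ, add(SZ, Z)))
  [1] mul(add(S(add(SSZ, Z)), Z), add(SSZ, add(SZ, Z)))
  [2] mul(S(add(add(SSZ, Z), Z)), add(SSZ, add(SZ, Z)))
  [3] add(add(SSZ, add(SZ, Z)), mul(add(add(SSZ, Z), Z), add(SSZ, add(SZ, Z))))
  [4] add(S(add(SZ, add(SZ, Z))), mul(add(add(SSZ, Z), Z), add(SSZ, add(SZ, Z))))
  [5] S(add(add(SZ, add(SZ, Z)), mul(add(add(SSZ, Z), Z), add(SSZ, add(SZ, Z)))))
  [6] S(add(S(add(Z, add(SZ, Z))), mul(add(add(SSZ, Z), Z), add(SSZ, add(SZ, Z)))))
  [7] S(S(add(add(Z, add(SZ, Z)), mul(add(add(SSZ, Z), Z), add(SSZ, add(SZ, Z))))))
  [8] S(S(add(add(SZ, Z), mul(add(add(SSZ, Z), Z), add(SSZ, add(SZ, Z))))))
  [9] S(S(add(S(add(Z, Z)), mul(add(add(SSZ, Z), Z), add(SSZ, add(SZ, Z))))))
  [10] S(S(S(add(add(Z, Z), mul(add(add(SSZ, Z), Z), add(SSZ, add(SZ, Z)))))))
  [11] S(S(S(add(Z, mul(add(add(SSZ, Z), Z), add(SSZ, add(SZ, Z)))))))
  [12] S(S(S(mul(add(add(SSZ, Z), Z), add(SSZ, add(SZ, Z))))))
  [13] S(S(S(mul(add(S(add(SZ, Z)), Z), add(SSZ, add(SZ, Z))))))
  [14] S(S(S(mul(S(add(add(SZ, Z), Z)), add(SSZ, add(SZ, Z))))))
  [15] S(S(S(add(add(SSZ, add(SZ, Z)), mul(add(add(SZ, Z), Z), add(SSZ, add(SZ, Z)))))))
  [16] S(S(S(add(S(add(SZ, add(SZ, Z))), mul(add(add(SZ, Z), Z), add(SSZ, add(SZ, Z)))))))
  [17] S(S(S(S(add(add(SZ, add(SZ, Z)), mul(add(add(SZ, Z), Z), add(SSZ, add(SZ, Z))))))))
  [18] S(S(S(S(add(S(add(Z, add(SZ, Z))), mul(add(add(SZ, Z), Z), add(SSZ, add(SZ, Z))))))))
  [19] S(S(S(S(S(add(add(Z, add(SZ, Z)), mul(add(add(SZ, Z), Z), add(SSZ, add(SZ, Z)))))))))
  [20] S(S(S(S(S(add(add(SZ, Z), mul(add(add(SZ, Z), Z), add(SSZ, add(SZ, Z)))))))))
  [21] S(S(S(S(S(add(S(add(Z, Z)), mul(add(add(SZ, Z), Z), add(SSZ, add(SZ, Z)))))))))
  [22] S(S(S(S(S(S(add(add(Z, Z), mul(add(add(SZ, Z), Z), add(SSZ, add(SZ, Z))))))))))
  [23] S(S(S(S(S(S(add(Z, mul(add(add(SZ, Z), Z), add(SSZ, add(SZ, Z))))))))))
  [24] S(S(S(S(S(S(mul(add(add(SZ, Z), Z), add(SSZ, add(SZ, Z)))))))))
  [25] S(S(S(S(S(S(mul(add(S(add(Z, Z)), Z), add(SSZ, add(SZ, Z)))))))))
  [26] S(S(S(S(S(S(mul(S(add(add(Z, Z), Z)), add(SSZ, add(SZ, Z)))))))))
  [27] S(S(S(S(S(S(add(add(SSZ, add(SZ, Z)), mul(add(add(Z, Z), Z), add(SSZ, add(SZ, Z))))))))))
  [28] S(S(S(S(S(S(add(S(add(SZ, add(SZ, Z))), mul(add(add(Z, Z), Z), add(SSZ, add(SZ, Z))))))))))
  [29] S(S(S(S(S(S(S(add(add(SZ, add(SZ, Z)), mul(add(add(Z, Z), Z), add(SSZ, add(SZ, Z)))))))))))
  [30] S(S(S(S(S(S(S(add(S(add(Z, add(SZ, Z))), mul(add(add(Z, Z), Z), add(SSZ, add(SZ, Z)))))))))))
  [31] S(S(S(S(S(S(S(S(add(add(Z, add(SZ, Z)), mul(add(add(Z, Z), Z), add(SSZ, add(SZ, Z))))))))))))
  [32] S(S(S(S(S(S(S(S(add(add(SZ, Z), mul(add(add(Z, Z), Z), add(SSZ, add(SZ, Z))))))))))))
  [33] S(S(S(S(S(S(S(S(add(S(add(Z, Z)), mul(add(add(Z, Z), Z), add(SSZ, add(SZ, Z))))))))))))
  [34] S(S(S(S(S(S(S(S(S(add(add(Z, Z), mul(add(add(Z, Z), Z), add(SSZ, add(SZ, Z)))))))))))))
  [35] S(S(S(S(S(S(S(S(S(add(Z, mul(add(add(Z, Z), Z), add(SSZ, add(SZ, Z)))))))))))))
  [36] S(S(S(S(S(S(S(S(S(mul(add(add(Z, Z), Z), add(SSZ, add(SZ, Z))))))))))))
  [37] S(S(S(S(S(S(S(S(S(mul(add(Z, Z), add(SSZ, add(SZ, Z))))))))))))
  [38] S(S(S(S(S(S(S(S(S(mul(Z, add(SSZ, add(SZ, Z))))))))))))
  [39] S^9(Z)

Answer: SAME — A ⇓ S^9(Z), B ⇓ S^9(Z)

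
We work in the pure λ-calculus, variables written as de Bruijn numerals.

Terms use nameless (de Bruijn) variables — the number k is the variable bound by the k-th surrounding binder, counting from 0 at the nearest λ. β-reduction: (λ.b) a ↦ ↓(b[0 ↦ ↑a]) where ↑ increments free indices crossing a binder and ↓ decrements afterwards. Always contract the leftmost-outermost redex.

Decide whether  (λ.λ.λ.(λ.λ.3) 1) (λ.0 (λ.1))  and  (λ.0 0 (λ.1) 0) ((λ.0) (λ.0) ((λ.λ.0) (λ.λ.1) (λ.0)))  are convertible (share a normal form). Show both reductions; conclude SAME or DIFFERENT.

Term A:
  start: (λ.λ.λ.(λ.λ.3) 1) (λ.0 (λ.1))
  step 1: λ.λ.(λ.λ.3) 1
  step 2: λ.λ.λ.2

Term B:
  start: (λ.0 0 (λ.1) 0) ((λ.0) (λ.0) ((λ.λ.0) (λ.λ.1) (λ.0)))
  step 1: (λ.0) (λ.0) ((λ.λ.0) (λ.λ.1) (λ.0)) ((λ.0) (λ.0) ((λ.λ.0) (λ.λ.1) (λ.0))) (λ.(λ.0) (λ.0) ((λ.λ.0) (λ.λ.1) (λ.0))) ((λ.0) (λ.0) ((λ.λ.0) (λ.λ.1) (λ.0)))
  step 2: (λ.0) ((λ.λ.0) (λ.λ.1) (λ.0)) ((λ.0) (λ.0) ((λ.λ.0) (λ.λ.1) (λ.0))) (λ.(λ.0) (λ.0) ((λ.λ.0) (λ.λ.1) (λ.0))) ((λ.0) (λ.0) ((λ.λ.0) (λ.λ.1) (λ.0)))
  step 3: (λ.λ.0) (λ.λ.1) (λ.0) ((λ.0) (λ.0) ((λ.λ.0) (λ.λ.1) (λ.0))) (λ.(λ.0) (λ.0) ((λ.λ.0) (λ.λ.1) (λ.0))) ((λ.0) (λ.0) ((λ.λ.0) (λ.λ.1) (λ.0)))
  step 4: (λ.0) (λ.0) ((λ.0) (λ.0) ((λ.λ.0) (λ.λ.1) (λ.0))) (λ.(λ.0) (λ.0) ((λ.λ.0) (λ.λ.1) (λ.0))) ((λ.0) (λ.0) ((λ.λ.0) (λ.λ.1) (λ.0)))
  step 5: (λ.0) ((λ.0) (λ.0) ((λ.λ.0) (λ.λ.1) (λ.0))) (λ.(λ.0) (λ.0) ((λ.λ.0) (λ.λ.1) (λ.0))) ((λ.0) (λ.0) ((λ.λ.0) (λ.λ.1) (λ.0)))
  step 6: (λ.0) (λ.0) ((λ.λ.0) (λ.λ.1) (λ.0)) (λ.(λ.0) (λ.0) ((λ.λ.0) (λ.λ.1) (λ.0))) ((λ.0) (λ.0) ((λ.λ.0) (λ.λ.1) (λ.0)))
  step 7: (λ.0) ((λ.λ.0) (λ.λ.1) (λ.0)) (λ.(λ.0) (λ.0) ((λ.λ.0) (λ.λ.1) (λ.0))) ((λ.0) (λ.0) ((λ.λ.0) (λ.λ.1) (λ.0)))
  step 8: (λ.λ.0) (λ.λ.1) (λ.0) (λ.(λ.0) (λ.0) ((λ.λ.0) (λ.λ.1) (λ.0))) ((λ.0) (λ.0) ((λ.λ.0) (λ.λ.1) (λ.0)))
  step 9: (λ.0) (λ.0) (λ.(λ.0) (λ.0) ((λ.λ.0) (λ.λ.1) (λ.0))) ((λ.0) (λ.0) ((λ.λ.0) (λ.λ.1) (λ.0)))
  step 10: (λ.0) (λ.(λ.0) (λ.0) ((λ.λ.0) (λ.λ.1) (λ.0))) ((λ.0) (λ.0) ((λ.λ.0) (λ.λ.1) (λ.0)))
  step 11: (λ.(λ.0) (λ.0) ((λ.λ.0) (λ.λ.1) (λ.0))) ((λ.0) (λ.0) ((λ.λ.0) (λ.λ.1) (λ.0)))
  step 12: (λ.0) (λ.0) ((λ.λ.0) (λ.λ.1) (λ.0))
  step 13: (λ.0) ((λ.λ.0) (λ.λ.1) (λ.0))
  step 14: (λ.λ.0) (λ.λ.1) (λ.0)
  step 15: (λ.0) (λ.0)
  step 16: λ.0

Answer: DIFFERENT — A ⇓ λ.λ.λ.2, B ⇓ λ.0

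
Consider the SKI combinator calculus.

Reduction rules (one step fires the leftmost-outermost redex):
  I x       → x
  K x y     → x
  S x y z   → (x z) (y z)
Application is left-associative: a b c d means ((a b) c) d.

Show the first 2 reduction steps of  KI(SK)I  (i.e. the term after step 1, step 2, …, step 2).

Answer: after 2 steps: I

Reduction:
  start: KI(SK)I
  [1] II
  [2] I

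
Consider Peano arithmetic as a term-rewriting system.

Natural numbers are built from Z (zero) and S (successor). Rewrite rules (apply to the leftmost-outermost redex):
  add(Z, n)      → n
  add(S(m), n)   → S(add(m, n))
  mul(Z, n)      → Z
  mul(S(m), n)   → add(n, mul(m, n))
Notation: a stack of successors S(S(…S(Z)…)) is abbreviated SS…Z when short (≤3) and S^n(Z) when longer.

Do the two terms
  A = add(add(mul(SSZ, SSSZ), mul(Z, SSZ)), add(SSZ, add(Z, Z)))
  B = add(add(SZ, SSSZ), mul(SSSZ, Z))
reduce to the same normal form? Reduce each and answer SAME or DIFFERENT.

Term A:
  start: add(add(mul(SSZ, SSSZ), mul(Z, SSZ)), add(SSZ, add(Z, Z)))
  →1  add(add(add(SSSZ, mul(SZ, SSSZ)), mul(Z, SSZ)), add(SSZ, add(Z, Z)))
  →2  add(add(S(add(SSZ, mul(SZ, SSSZ))), mul(Z, SSZ)), add(SSZ, add(Z, Z)))
  →3  add(S(add(add(SSZ, mul(SZ, SSSZ)), mul(Z, SSZ))), add(SSZ, add(Z, Z)))
  →4  S(add(add(add(SSZ, mul(SZ, SSSZ)), mul(Z, SSZ)), add(SSZ, add(Z, Z))))
  →5  S(add(add(S(add(SZ, mul(SZ, SSSZ))), mul(Z, SSZ)), add(SSZ, add(Z, Z))))
  →6  S(add(S(add(add(SZ, mul(SZ, SSSZ)), mul(Z, SSZ))), add(SSZ, add(Z, Z))))
  →7  S(S(add(add(add(SZ, mul(SZ, SSSZ)), mul(Z, SSZ)), add(SSZ, add(Z, Z)))))
  →8  S(S(add(add(S(add(Z, mul(SZ, SSSZ))), mul(Z, SSZ)), add(SSZ, add(Z, Z)))))
  →9  S(S(add(S(add(add(Z, mul(SZ, SSSZ)), mul(Z, SSZ))), add(SSZ, add(Z, Z)))))
  →10  S(S(S(add(add(add(Z, mul(SZ, SSSZ)), mul(Z, SSZ)), add(SSZ, add(Z, Z))))))
  →11  S(S(S(add(add(mul(SZ, SSSZ), mul(Z, SSZ)), add(SSZ, add(Z, Z))))))
  →12  S(S(S(add(add(add(SSSZ, mul(Z, SSSZ)), mul(Z, SSZ)), add(SSZ, add(Z, Z))))))
  →13  S(S(S(add(add(S(add(SSZ, mul(Z, SSSZ))), mul(Z, SSZ)), add(SSZ, add(Z, Z))))))
  →14  S(S(S(add(S(add(add(SSZ, mul(Z, SSSZ)), mul(Z, SSZ))), add(SSZ, add(Z, Z))))))
  →15  S(S(S(S(add(add(add(SSZ, mul(Z, SSSZ)), mul(Z, SSZ)), add(SSZ, add(Z, Z)))))))
  →16  S(S(S(S(add(add(S(add(SZ, mul(Z, SSSZ))), mul(Z, SSZ)), add(SSZ, add(Z, Z)))))))
  →17  S(S(S(S(add(S(add(add(SZ, mul(Z, SSSZ)), mul(Z, SSZ))), add(SSZ, add(Z, Z)))))))
  →18  S(S(S(S(S(add(add(add(SZ, mul(Z, SSSZ)), mul(Z, SSZ)), add(SSZ, add(Z, Z))))))))
  →19  S(S(S(S(S(add(add(S(add(Z, mul(Z, SSSZ))), mul(Z, SSZ)), add(SSZ, add(Z, Z))))))))
  →20  S(S(S(S(S(add(S(add(add(Z, mul(Z, SSSZ)), mul(Z, SSZ))), add(SSZ, add(Z, Z))))))))
  →21  S(S(S(S(S(S(add(add(add(Z, mul(Z, SSSZ)), mul(Z, SSZ)), add(SSZ, add(Z, Z)))))))))
  →22  S(S(S(S(S(S(add(add(mul(Z, SSSZ), mul(Z, SSZ)), add(SSZ, add(Z, Z)))))))))
  →23  S(S(S(S(S(S(add(add(Z, mul(Z, SSZ)), add(SSZ, add(Z, Z)))))))))
  →24  S(S(S(S(S(S(add(mul(Z, SSZ), add(SSZ, add(Z, Z)))))))))
  →25  S(S(S(S(S(S(add(Z, add(SSZ, add(Z, Z)))))))))
  →26  S(S(S(S(S(S(add(SSZ, add(Z, Z))))))))
  →27  S(S(S(S(S(S(S(add(SZ, add(Z, Z)))))))))
  →28  S(S(S(S(S(S(S(S(add(Z, add(Z, Z))))))))))
  →29  S(S(S(S(S(S(S(S(add(Z, Z)))))))))
  →30  S^8(Z)

Term B:
  start: add(add(SZ, SSSZ), mul(SSSZ, Z))
  →1  add(S(add(Z, SSSZ)), mul(SSSZ, Z))
  →2  S(add(add(Z, SSSZ), mul(SSSZ, Z)))
  →3  S(add(SSSZ, mul(SSSZ, Z)))
  →4  S(S(add(SSZ, mul(SSSZ, Z))))
  →5  S(S(S(add(SZ, mul(SSSZ, Z)))))
  →6  S(S(S(S(add(Z, mul(SSSZ, Z))))))
  →7  S(S(S(S(mul(SSSZ, Z)))))
  →8  S(S(S(S(add(Z, mul(SSZ, Z))))))
  →9  S(S(S(S(mul(SSZ, Z)))))
  →10  S(S(S(S(add(Z, mul(SZ, Z))))))
  →11  S(S(S(S(mul(SZ, Z)))))
  →12  S(S(S(S(add(Z, mul(Z, Z))))))
  →13  S(S(S(S(mul(Z, Z)))))
  →14  S^4(Z)

Answer: DIFFERENT — A ⇓ S^8(Z), B ⇓ S^4(Z)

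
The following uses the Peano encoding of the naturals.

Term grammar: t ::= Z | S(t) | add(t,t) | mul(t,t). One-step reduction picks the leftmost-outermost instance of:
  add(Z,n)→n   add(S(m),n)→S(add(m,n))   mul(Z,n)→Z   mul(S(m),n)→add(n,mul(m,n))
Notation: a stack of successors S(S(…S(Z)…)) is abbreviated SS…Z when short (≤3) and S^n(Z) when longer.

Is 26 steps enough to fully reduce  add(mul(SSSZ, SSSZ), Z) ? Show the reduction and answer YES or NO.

Answer: YES — reaches normal form S^9(Z) in 26 ≤ 26 steps

Reduction:
  start: add(mul(SSSZ, SSSZ), Z)
  step 1: add(add(SSSZ, mul(SSZ, SSSZ)), Z)
  step 2: add(S(add(SSZ, mul(SSZ, SSSZ))), Z)
  step 3: S(add(add(SSZ, mul(SSZ, SSSZ)), Z))
  step 4: S(add(S(add(SZ, mul(SSZ, SSSZ))), Z))
  step 5: S(S(add(add(SZ, mul(SSZ, SSSZ)), Z)))
  step 6: S(S(add(S(add(Z, mul(SSZ, SSSZ))), Z)))
  step 7: S(S(S(add(add(Z, mul(SSZ, SSSZ)), Z))))
  step 8: S(S(S(add(mul(SSZ, SSSZ), Z))))
  step 9: S(S(S(add(add(SSSZ, mul(SZ, SSSZ)), Z))))
  step 10: S(S(S(add(S(add(SSZ, mul(SZ, SSSZ))), Z))))
  step 11: S(S(S(S(add(add(SSZ, mul(SZ, SSSZ)), Z)))))
  step 12: S(S(S(S(add(S(add(SZ, mul(SZ, SSSZ))), Z)))))
  step 13: S(S(S(S(S(add(add(SZ, mul(SZ, SSSZ)), Z))))))
  step 14: S(S(S(S(S(add(S(add(Z, mul(SZ, SSSZ))), Z))))))
  step 15: S(S(S(S(S(S(add(add(Z, mul(SZ, SSSZ)), Z)))))))
  step 16: S(S(S(S(S(S(add(mul(SZ, SSSZ), Z)))))))
  step 17: S(S(S(S(S(S(add(add(SSSZ, mul(Z, SSSZ)), Z)))))))
  step 18: S(S(S(S(S(S(add(S(add(SSZ, mul(Z, SSSZ))), Z)))))))
  step 19: S(S(S(S(S(S(S(add(add(SSZ, mul(Z, SSSZ)), Z))))))))
  step 20: S(S(S(S(S(S(S(add(S(add(SZ, mul(Z, SSSZ))), Z))))))))
  step 21: S(S(S(S(S(S(S(S(add(add(SZ, mul(Z, SSSZ)), Z)))))))))
  step 22: S(S(S(S(S(S(S(S(add(S(add(Z, mul(Z, SSSZ))), Z)))))))))
  step 23: S(S(S(S(S(S(S(S(S(add(add(Z, mul(Z, SSSZ)), Z))))))))))
  step 24: S(S(S(S(S(S(S(S(S(add(mul(Z, SSSZ), Z))))))))))
  step 25: S(S(S(S(S(S(S(S(S(add(Z, Z))))))))))
  step 26: S^9(Z)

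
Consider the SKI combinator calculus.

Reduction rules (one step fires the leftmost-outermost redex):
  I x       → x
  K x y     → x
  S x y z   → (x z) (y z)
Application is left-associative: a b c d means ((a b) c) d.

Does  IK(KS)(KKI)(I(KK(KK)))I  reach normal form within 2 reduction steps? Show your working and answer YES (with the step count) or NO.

  start: IK(KS)(KKI)(I(KK(KK)))I
  [1] K(KS)(KKI)(I(KK(KK)))I
  [2] KS(I(KK(KK)))I

Answer: NO — after 2 steps the term is KS(I(KK(KK)))I, not yet normal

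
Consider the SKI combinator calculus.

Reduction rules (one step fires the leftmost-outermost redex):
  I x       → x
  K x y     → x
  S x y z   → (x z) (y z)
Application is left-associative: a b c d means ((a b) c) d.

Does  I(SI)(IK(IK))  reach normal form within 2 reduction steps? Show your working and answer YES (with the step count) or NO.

  start: I(SI)(IK(IK))
  [1] SI(IK(IK))
  [2] SI(K(IK))

Answer: NO — after 2 steps the term is SI(K(IK)), not yet normal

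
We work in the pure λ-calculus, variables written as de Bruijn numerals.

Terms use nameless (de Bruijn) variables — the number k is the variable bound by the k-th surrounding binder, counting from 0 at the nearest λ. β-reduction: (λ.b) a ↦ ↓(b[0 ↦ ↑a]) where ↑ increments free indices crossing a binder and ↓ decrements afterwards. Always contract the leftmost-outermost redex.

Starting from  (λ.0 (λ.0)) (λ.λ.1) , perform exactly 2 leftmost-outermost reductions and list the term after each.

  start: (λ.0 (λ.0)) (λ.λ.1)
  →1  (λ.λ.1) (λ.0)
  →2  λ.λ.0

Answer: after 2 steps: λ.λ.0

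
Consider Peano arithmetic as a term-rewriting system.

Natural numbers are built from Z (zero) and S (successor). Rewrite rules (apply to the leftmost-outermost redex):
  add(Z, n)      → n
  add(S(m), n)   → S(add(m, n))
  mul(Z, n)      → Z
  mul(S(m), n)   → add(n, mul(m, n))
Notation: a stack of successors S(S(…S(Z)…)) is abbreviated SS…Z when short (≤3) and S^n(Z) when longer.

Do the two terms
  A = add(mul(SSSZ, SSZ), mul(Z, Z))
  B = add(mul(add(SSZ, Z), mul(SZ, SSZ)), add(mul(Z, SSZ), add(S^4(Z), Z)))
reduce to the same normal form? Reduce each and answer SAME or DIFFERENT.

Answer: DIFFERENT — A ⇓ S^6(Z), B ⇓ S^8(Z)

Derivation:
Term A:
  start: add(mul(SSSZ, SSZ), mul(Z, Z))
  step 1: add(add(SSZ, mul(SSZ, SSZ)), mul(Z, Z))
  step 2: add(S(add(SZ, mul(SSZ, SSZ))), mul(Z, Z))
  step 3: S(add(add(SZ, mul(SSZ, SSZ)), mul(Z, Z)))
  step 4: S(add(S(add(Z, mul(SSZ, SSZ))), mul(Z, Z)))
  step 5: S(S(add(add(Z, mul(SSZ, SSZ)), mul(Z, Z))))
  step 6: S(S(add(mul(SSZ, SSZ), mul(Z, Z))))
  step 7: S(S(add(add(SSZ, mul(SZ, SSZ)), mul(Z, Z))))
  step 8: S(S(add(S(add(SZ, mul(SZ, SSZ))), mul(Z, Z))))
  step 9: S(S(S(add(add(SZ, mul(SZ, SSZ)), mul(Z, Z)))))
  step 10: S(S(S(add(S(add(Z, mul(SZ, SSZ))), mul(Z, Z)))))
  step 11: S(S(S(S(add(add(Z, mul(SZ, SSZ)), mul(Z, Z))))))
  step 12: S(S(S(S(add(mul(SZ, SSZ), mul(Z, Z))))))
  step 13: S(S(S(S(add(add(SSZ, mul(Z, SSZ)), mul(Z, Z))))))
  step 14: S(S(S(S(add(S(add(SZ, mul(Z, SSZ))), mul(Z, Z))))))
  step 15: S(S(S(S(S(add(add(SZ, mul(Z, SSZ)), mul(Z, Z)))))))
  step 16: S(S(S(S(S(add(S(add(Z, mul(Z, SSZ))), mul(Z, Z)))))))
  step 17: S(S(S(S(S(S(add(add(Z, mul(Z, SSZ)), mul(Z, Z))))))))
  step 18: S(S(S(S(S(S(add(mul(Z, SSZ), mul(Z, Z))))))))
  step 19: S(S(S(S(S(S(add(Z, mul(Z, Z))))))))
  step 20: S(S(S(S(S(S(mul(Z, Z)))))))
  step 21: S^6(Z)

Term B:
  start: add(mul(add(SSZ, Z), mul(SZ, SSZ)), add(mul(Z, SSZ), add(S^4(Z), Z)))
  step 1: add(mul(S(add(SZ, Z)), mul(SZ, SSZ)), add(mul(Z, SSZ), add(S^4(Z), Z)))
  step 2: add(add(mul(SZ, SSZ), mul(add(SZ, Z), mul(SZ, SSZ))), add(mul(Z, SSZ), add(S^4(Z), Z)))
  step 3: add(add(add(SSZ, mul(Z, SSZ)), mul(add(SZ, Z), mul(SZ, SSZ))), add(mul(Z, SSZ), add(S^4(Z), Z)))
  step 4: add(add(S(add(SZ, mul(Z, SSZ))), mul(add(SZ, Z), mul(SZ, SSZ))), add(mul(Z, SSZ), add(S^4(Z), Z)))
  step 5: add(S(add(add(SZ, mul(Z, SSZ)), mul(add(SZ, Z), mul(SZ, SSZ)))), add(mul(Z, SSZ), add(S^4(Z), Z)))
  step 6: S(add(add(add(SZ, mul(Z, SSZ)), mul(add(SZ, Z), mul(SZ, SSZ))), add(mul(Z, SSZ), add(S^4(Z), Z))))
  step 7: S(add(add(S(add(Z, mul(Z, SSZ))), mul(add(SZ, Z), mul(SZ, SSZ))), add(mul(Z, SSZ), add(S^4(Z), Z))))
  step 8: S(add(S(add(add(Z, mul(Z, SSZ)), mul(add(SZ, Z), mul(SZ, SSZ)))), add(mul(Z, SSZ), add(S^4(Z), Z))))
  step 9: S(S(add(add(add(Z, mul(Z, SSZ)), mul(add(SZ, Z), mul(SZ, SSZ))), add(mul(Z, SSZ), add(S^4(Z), Z)))))
  step 10: S(S(add(add(mul(Z, SSZ), mul(add(SZ, Z), mul(SZ, SSZ))), add(mul(Z, SSZ), add(S^4(Z), Z)))))
  step 11: S(S(add(add(Z, mul(add(SZ, Z), mul(SZ, SSZ))), add(mul(Z, SSZ), add(S^4(Z), Z)))))
  step 12: S(S(add(mul(add(SZ, Z), mul(SZ, SSZ)), add(mul(Z, SSZ), add(S^4(Z), Z)))))
  step 13: S(S(add(mul(S(add(Z, Z)), mul(SZ, SSZ)), add(mul(Z, SSZ), add(S^4(Z), Z)))))
  step 14: S(S(add(add(mul(SZ, SSZ), mul(add(Z, Z), mul(SZ, SSZ))), add(mul(Z, SSZ), add(S^4(Z), Z)))))
  step 15: S(S(add(add(add(SSZ, mul(Z, SSZ)), mul(add(Z, Z), mul(SZ, SSZ))), add(mul(Z, SSZ), add(S^4(Z), Z)))))
  step 16: S(S(add(add(S(add(SZ, mul(Z, SSZ))), mul(add(Z, Z), mul(SZ, SSZ))), add(mul(Z, SSZ), add(S^4(Z), Z)))))
  step 17: S(S(add(S(add(add(SZ, mul(Z, SSZ)), mul(add(Z, Z), mul(SZ, SSZ)))), add(mul(Z, SSZ), add(S^4(Z), Z)))))
  step 18: S(S(S(add(add(add(SZ, mul(Z, SSZ)), mul(add(Z, Z), mul(SZ, SSZ))), add(mul(Z, SSZ), add(S^4(Z), Z))))))
  step 19: S(S(S(add(add(S(add(Z, mul(Z, SSZ))), mul(add(Z, Z), mul(SZ, SSZ))), add(mul(Z, SSZ), add(S^4(Z), Z))))))
  step 20: S(S(S(add(S(add(add(Z, mul(Z, SSZ)), mul(add(Z, Z), mul(SZ, SSZ)))), add(mul(Z, SSZ), add(S^4(Z), Z))))))
  step 21: S(S(S(S(add(add(add(Z, mul(Z, SSZ)), mul(add(Z, Z), mul(SZ, SSZ))), add(mul(Z, SSZ), add(S^4(Z), Z)))))))
  step 22: S(S(S(S(add(add(mul(Z, SSZ), mul(add(Z, Z), mul(SZ, SSZ))), add(mul(Z, SSZ), add(S^4(Z), Z)))))))
  step 23: S(S(S(S(add(add(Z, mul(add(Z, Z), mul(SZ, SSZ))), add(mul(Z, SSZ), add(S^4(Z), Z)))))))
  step 24: S(S(S(S(add(mul(add(Z, Z), mul(SZ, SSZ)), add(mul(Z, SSZ), add(S^4(Z), Z)))))))
  step 25: S(S(S(S(add(mul(Z, mul(SZ, SSZ)), add(mul(Z, SSZ), add(S^4(Z), Z)))))))
  step 26: S(S(S(S(add(Z, add(mul(Z, SSZ), add(S^4(Z), Z)))))))
  step 27: S(S(S(S(add(mul(Z, SSZ), add(S^4(Z), Z))))))
  step 28: S(S(S(S(add(Z, add(S^4(Z), Z))))))
  step 29: S(S(S(S(add(S^4(Z), Z)))))
  step 30: S(S(S(S(S(add(SSSZ, Z))))))
  step 31: S(S(S(S(S(S(add(SSZ, Z)))))))
  step 32: S(S(S(S(S(S(S(add(SZ, Z))))))))
  step 33: S(S(S(S(S(S(S(S(add(Z, Z)))))))))
  step 34: S^8(Z)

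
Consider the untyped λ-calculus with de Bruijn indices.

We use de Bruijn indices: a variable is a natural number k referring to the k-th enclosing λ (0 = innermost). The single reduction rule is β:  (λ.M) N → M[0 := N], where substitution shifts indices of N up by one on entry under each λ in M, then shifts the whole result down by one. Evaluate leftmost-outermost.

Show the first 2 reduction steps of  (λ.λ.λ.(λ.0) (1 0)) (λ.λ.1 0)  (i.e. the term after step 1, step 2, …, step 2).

Answer: after 2 steps: λ.λ.1 0

Reduction:
  start: (λ.λ.λ.(λ.0) (1 0)) (λ.λ.1 0)
  [1] λ.λ.(λ.0) (1 0)
  [2] λ.λ.1 0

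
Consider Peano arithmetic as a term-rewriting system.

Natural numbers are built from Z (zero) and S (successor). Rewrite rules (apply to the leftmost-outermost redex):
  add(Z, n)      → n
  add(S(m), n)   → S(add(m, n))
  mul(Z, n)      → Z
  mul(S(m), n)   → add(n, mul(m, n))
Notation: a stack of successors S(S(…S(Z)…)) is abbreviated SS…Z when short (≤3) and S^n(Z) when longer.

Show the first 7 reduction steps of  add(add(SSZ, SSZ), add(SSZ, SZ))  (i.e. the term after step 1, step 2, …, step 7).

Answer: after 7 steps: S(S(S(S(add(Z, add(SSZ, SZ))))))

Derivation:
  start: add(add(SSZ, SSZ), add(SSZ, SZ))
  →1  add(S(add(SZ, SSZ)), add(SSZ, SZ))
  →2  S(add(add(SZ, SSZ), add(SSZ, SZ)))
  →3  S(add(S(add(Z, SSZ)), add(SSZ, SZ)))
  →4  S(S(add(add(Z, SSZ), add(SSZ, SZ))))
  →5  S(S(add(SSZ, add(SSZ, SZ))))
  →6  S(S(S(add(SZ, add(SSZ, SZ)))))
  →7  S(S(S(S(add(Z, add(SSZ, SZ))))))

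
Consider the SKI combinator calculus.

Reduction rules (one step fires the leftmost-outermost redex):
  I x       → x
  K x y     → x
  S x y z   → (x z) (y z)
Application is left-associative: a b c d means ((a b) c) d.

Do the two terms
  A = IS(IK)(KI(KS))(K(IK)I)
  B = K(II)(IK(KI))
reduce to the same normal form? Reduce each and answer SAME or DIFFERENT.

Answer: DIFFERENT — A ⇓ K, B ⇓ I

Derivation:
Term A:
  start: IS(IK)(KI(KS))(K(IK)I)
  step 1: S(IK)(KI(KS))(K(IK)I)
  step 2: IK(K(IK)I)(KI(KS)(K(IK)I))
  step 3: K(K(IK)I)(KI(KS)(K(IK)I))
  step 4: K(IK)I
  step 5: IK
  step 6: K

Term B:
  start: K(II)(IK(KI))
  step 1: II
  step 2: I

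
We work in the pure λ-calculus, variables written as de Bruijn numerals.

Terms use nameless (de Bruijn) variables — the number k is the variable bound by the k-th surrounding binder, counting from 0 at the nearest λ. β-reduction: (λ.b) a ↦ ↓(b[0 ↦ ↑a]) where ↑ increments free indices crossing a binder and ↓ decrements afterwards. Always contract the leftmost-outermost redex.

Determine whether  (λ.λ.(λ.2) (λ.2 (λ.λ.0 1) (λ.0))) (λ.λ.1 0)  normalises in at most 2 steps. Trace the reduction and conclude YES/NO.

Answer: YES — reaches normal form λ.λ.λ.1 0 in 2 ≤ 2 steps

Reduction:
  start: (λ.λ.(λ.2) (λ.2 (λ.λ.0 1) (λ.0))) (λ.λ.1 0)
  [1] λ.(λ.λ.λ.1 0) (λ.(λ.λ.1 0) (λ.λ.0 1) (λ.0))
  [2] λ.λ.λ.1 0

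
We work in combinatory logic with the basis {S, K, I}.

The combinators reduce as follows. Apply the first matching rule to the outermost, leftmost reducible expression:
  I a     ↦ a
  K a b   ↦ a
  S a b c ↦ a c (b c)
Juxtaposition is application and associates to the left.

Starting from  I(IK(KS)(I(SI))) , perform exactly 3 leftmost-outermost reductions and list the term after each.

  start: I(IK(KS)(I(SI)))
  →1  IK(KS)(I(SI))
  →2  K(KS)(I(SI))
  →3  KS

Answer: after 3 steps: KS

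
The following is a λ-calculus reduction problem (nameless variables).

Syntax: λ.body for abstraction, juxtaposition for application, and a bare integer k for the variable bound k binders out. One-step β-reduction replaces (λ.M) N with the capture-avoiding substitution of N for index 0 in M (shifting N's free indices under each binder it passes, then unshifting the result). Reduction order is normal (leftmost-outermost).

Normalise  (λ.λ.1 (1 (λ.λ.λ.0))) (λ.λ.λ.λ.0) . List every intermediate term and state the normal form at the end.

Answer: normal form = λ.λ.λ.λ.0  (in 2 steps)

Derivation:
  start: (λ.λ.1 (1 (λ.λ.λ.0))) (λ.λ.λ.λ.0)
  →1  λ.(λ.λ.λ.λ.0) ((λ.λ.λ.λ.0) (λ.λ.λ.0))
  →2  λ.λ.λ.λ.0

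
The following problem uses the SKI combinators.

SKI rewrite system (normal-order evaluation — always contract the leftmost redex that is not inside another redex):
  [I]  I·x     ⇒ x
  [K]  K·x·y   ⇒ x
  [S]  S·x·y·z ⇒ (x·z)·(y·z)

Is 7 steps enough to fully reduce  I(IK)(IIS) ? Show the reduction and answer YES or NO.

Answer: YES — reaches normal form KS in 4 ≤ 7 steps

Working:
  start: I(IK)(IIS)
  [1] IK(IIS)
  [2] K(IIS)
  [3] K(IS)
  [4] KS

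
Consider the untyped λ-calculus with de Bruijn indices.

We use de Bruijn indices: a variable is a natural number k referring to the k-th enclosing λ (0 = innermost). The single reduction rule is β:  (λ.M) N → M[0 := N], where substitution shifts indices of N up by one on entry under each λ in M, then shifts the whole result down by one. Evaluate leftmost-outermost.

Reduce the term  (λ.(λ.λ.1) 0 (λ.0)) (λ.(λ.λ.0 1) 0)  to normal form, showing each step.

  start: (λ.(λ.λ.1) 0 (λ.0)) (λ.(λ.λ.0 1) 0)
  →1  (λ.λ.1) (λ.(λ.λ.0 1) 0) (λ.0)
  →2  (λ.λ.(λ.λ.0 1) 0) (λ.0)
  →3  λ.(λ.λ.0 1) 0
  →4  λ.λ.0 1

Answer: normal form = λ.λ.0 1  (in 4 steps)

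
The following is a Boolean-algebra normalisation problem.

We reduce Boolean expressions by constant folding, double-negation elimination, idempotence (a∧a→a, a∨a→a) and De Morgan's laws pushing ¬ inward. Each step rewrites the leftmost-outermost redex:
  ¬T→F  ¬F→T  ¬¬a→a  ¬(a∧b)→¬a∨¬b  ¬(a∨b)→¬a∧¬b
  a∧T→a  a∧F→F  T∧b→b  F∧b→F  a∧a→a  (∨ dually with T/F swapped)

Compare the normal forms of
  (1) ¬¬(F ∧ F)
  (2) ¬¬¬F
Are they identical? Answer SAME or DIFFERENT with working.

Answer: DIFFERENT — A ⇓ F, B ⇓ T

Reduction:
Term A:
  start: ¬¬(F ∧ F)
  step 1: F ∧ F
  step 2: F

Term B:
  start: ¬¬¬F
  step 1: ¬F
  step 2: T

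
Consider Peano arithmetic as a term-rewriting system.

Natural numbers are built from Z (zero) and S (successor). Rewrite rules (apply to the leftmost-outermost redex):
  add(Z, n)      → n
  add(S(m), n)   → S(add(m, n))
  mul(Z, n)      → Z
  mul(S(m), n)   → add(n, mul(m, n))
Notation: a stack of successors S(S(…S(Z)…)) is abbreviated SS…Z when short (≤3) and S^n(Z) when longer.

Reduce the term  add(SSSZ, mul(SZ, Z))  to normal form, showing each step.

Answer: normal form = SSSZ  (in 7 steps)

Derivation:
  start: add(SSSZ, mul(SZ, Z))
  [1] S(add(SSZ, mul(SZ, Z)))
  [2] S(S(add(SZ, mul(SZ, Z))))
  [3] S(S(S(add(Z, mul(SZ, Z)))))
  [4] S(S(S(mul(SZ, Z))))
  [5] S(S(S(add(Z, mul(Z, Z)))))
  [6] S(S(S(mul(Z, Z))))
  [7] SSSZ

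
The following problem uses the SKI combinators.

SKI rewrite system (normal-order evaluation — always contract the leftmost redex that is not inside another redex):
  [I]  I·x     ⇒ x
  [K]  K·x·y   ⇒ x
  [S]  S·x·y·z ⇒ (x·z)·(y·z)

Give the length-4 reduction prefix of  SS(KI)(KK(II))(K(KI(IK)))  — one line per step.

Answer: after 4 steps: K(KI(IK))

Derivation:
  start: SS(KI)(KK(II))(K(KI(IK)))
  step 1: S(KK(II))(KI(KK(II)))(K(KI(IK)))
  step 2: KK(II)(K(KI(IK)))(KI(KK(II))(K(KI(IK))))
  step 3: K(K(KI(IK)))(KI(KK(II))(K(KI(IK))))
  step 4: K(KI(IK))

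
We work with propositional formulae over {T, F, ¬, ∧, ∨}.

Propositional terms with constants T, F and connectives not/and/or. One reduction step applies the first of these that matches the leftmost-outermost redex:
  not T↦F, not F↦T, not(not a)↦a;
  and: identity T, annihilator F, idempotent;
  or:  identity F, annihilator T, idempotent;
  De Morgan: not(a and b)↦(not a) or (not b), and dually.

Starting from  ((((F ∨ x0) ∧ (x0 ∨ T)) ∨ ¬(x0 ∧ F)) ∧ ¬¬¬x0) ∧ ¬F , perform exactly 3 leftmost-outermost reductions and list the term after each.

  start: ((((F ∨ x0) ∧ (x0 ∨ T)) ∨ ¬(x0 ∧ F)) ∧ ¬¬¬x0) ∧ ¬F
  step 1: (((x0 ∧ (x0 ∨ T)) ∨ ¬(x0 ∧ F)) ∧ ¬¬¬x0) ∧ ¬F
  step 2: (((x0 ∧ T) ∨ ¬(x0 ∧ F)) ∧ ¬¬¬x0) ∧ ¬F
  step 3: ((x0 ∨ ¬(x0 ∧ F)) ∧ ¬¬¬x0) ∧ ¬F

Answer: after 3 steps: ((x0 ∨ ¬(x0 ∧ F)) ∧ ¬¬¬x0) ∧ ¬F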